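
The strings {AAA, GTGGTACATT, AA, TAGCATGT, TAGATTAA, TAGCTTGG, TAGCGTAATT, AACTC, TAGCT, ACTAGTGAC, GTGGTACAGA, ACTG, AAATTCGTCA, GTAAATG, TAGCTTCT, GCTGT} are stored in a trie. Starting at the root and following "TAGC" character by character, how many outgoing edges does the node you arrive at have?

Follow the path "TAGC" to its node, then look at its outgoing edges.
Distinct next characters after "TAGC": A, G, T.
That node has 3 child edges.

3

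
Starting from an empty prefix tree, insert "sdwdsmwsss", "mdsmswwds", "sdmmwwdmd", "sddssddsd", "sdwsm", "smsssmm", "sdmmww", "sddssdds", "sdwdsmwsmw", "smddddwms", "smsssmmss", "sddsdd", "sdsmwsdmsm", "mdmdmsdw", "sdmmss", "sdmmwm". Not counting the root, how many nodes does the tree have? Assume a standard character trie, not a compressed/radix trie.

Trace insertions, counting only characters that open a new branch:
  "sdwdsmwsss" → 10 new (s, d, w, d, s, m, w, s, s, s)
  "mdsmswwds" → 9 new (m, d, s, m, s, w, w, d, s)
  "sdmmwwdmd" → prefix "sd" already present; 7 new (m, m, w, w, d, m, d)
  "sddssddsd" → prefix "sd" already present; 7 new (d, s, s, d, d, s, d)
  "sdwsm" → prefix "sdw" already present; 2 new (s, m)
  "smsssmm" → prefix "s" already present; 6 new (m, s, s, s, m, m)
  "sdmmww" → prefix "sdmmww" already present; 0 new (none)
  "sddssdds" → prefix "sddssdds" already present; 0 new (none)
  "sdwdsmwsmw" → prefix "sdwdsmws" already present; 2 new (m, w)
  "smddddwms" → prefix "sm" already present; 7 new (d, d, d, d, w, m, s)
  "smsssmmss" → prefix "smsssmm" already present; 2 new (s, s)
  "sddsdd" → prefix "sdds" already present; 2 new (d, d)
  "sdsmwsdmsm" → prefix "sd" already present; 8 new (s, m, w, s, d, m, s, m)
  "mdmdmsdw" → prefix "md" already present; 6 new (m, d, m, s, d, w)
  "sdmmss" → prefix "sdmm" already present; 2 new (s, s)
  "sdmmwm" → prefix "sdmmw" already present; 1 new (m)
Total nodes = 10 + 9 + 7 + 7 + 2 + 6 + 0 + 0 + 2 + 7 + 2 + 2 + 8 + 6 + 2 + 1 = 71

71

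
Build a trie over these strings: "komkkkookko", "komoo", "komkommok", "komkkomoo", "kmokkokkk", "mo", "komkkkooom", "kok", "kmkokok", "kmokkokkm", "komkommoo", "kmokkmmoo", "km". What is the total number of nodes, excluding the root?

46

For each word, the new-node count is its length minus the longest prefix already in the trie:
  "komkkkookko" → 11 new (k, o, m, k, k, k, o, o, k, k, o)
  "komoo" → prefix "kom" already present; 2 new (o, o)
  "komkommok" → prefix "komk" already present; 5 new (o, m, m, o, k)
  "komkkomoo" → prefix "komkk" already present; 4 new (o, m, o, o)
  "kmokkokkk" → prefix "k" already present; 8 new (m, o, k, k, o, k, k, k)
  "mo" → 2 new (m, o)
  "komkkkooom" → prefix "komkkkoo" already present; 2 new (o, m)
  "kok" → prefix "ko" already present; 1 new (k)
  "kmkokok" → prefix "km" already present; 5 new (k, o, k, o, k)
  "kmokkokkm" → prefix "kmokkokk" already present; 1 new (m)
  "komkommoo" → prefix "komkommo" already present; 1 new (o)
  "kmokkmmoo" → prefix "kmokk" already present; 4 new (m, m, o, o)
  "km" → prefix "km" already present; 0 new (none)
Total nodes = 11 + 2 + 5 + 4 + 8 + 2 + 2 + 1 + 5 + 1 + 1 + 4 + 0 = 46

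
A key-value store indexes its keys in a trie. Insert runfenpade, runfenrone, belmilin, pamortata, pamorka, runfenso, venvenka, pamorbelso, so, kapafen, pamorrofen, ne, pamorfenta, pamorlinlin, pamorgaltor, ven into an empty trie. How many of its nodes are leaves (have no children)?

A leaf is a node with no children — equivalently, the end of a word that is not a proper prefix of any other stored word.
Those words: "belmilin", "kapafen", "ne", "pamorbelso", "pamorfenta", "pamorgaltor", "pamorka", "pamorlinlin", "pamorrofen", "pamortata", "runfenpade", "runfenrone", "runfenso", "so", "venvenka"
Leaf count: 15

15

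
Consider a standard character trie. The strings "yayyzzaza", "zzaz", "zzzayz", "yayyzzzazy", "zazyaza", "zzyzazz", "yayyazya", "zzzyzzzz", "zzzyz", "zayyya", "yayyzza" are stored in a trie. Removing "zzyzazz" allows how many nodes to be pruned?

Walk "zzyzazz" from the leaf back toward the root, removing each node that no remaining word uses.
The suffix "yzazz" (5 nodes) is used only by "zzyzazz"; the node for "zz" still has the child "a", so pruning stops there.
Nodes removed: 5

5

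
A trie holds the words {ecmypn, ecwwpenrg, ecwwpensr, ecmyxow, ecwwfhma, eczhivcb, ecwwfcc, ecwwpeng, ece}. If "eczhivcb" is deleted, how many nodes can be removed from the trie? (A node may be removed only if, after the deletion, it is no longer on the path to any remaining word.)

Walk "eczhivcb" from the leaf back toward the root, removing each node that no remaining word uses.
The suffix "zhivcb" (6 nodes) is used only by "eczhivcb"; the node for "ec" still has the child "m", so pruning stops there.
Nodes removed: 6

6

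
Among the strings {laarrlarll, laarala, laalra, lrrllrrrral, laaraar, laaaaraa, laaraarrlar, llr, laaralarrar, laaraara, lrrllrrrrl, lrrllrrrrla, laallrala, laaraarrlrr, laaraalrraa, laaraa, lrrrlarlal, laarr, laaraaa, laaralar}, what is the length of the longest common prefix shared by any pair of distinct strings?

Equivalently: take the maximum, over all pairs, of their longest common prefix length.
"lrrllrrrrl" and "lrrllrrrrla" agree on "lrrllrrrrl" (10 characters) before diverging; nothing deeper is shared.
Longest shared-prefix length: 10

10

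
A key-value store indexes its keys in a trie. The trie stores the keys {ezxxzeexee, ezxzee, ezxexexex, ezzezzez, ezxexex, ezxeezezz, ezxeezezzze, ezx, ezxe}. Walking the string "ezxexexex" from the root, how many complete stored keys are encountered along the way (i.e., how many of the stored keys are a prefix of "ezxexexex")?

Check each prefix of "ezxexexex" against the stored set — each match is an end-marker on the path.
Prefixes of the query that are stored words: "ezx", "ezxe", "ezxexex", "ezxexexex"
Count: 4

4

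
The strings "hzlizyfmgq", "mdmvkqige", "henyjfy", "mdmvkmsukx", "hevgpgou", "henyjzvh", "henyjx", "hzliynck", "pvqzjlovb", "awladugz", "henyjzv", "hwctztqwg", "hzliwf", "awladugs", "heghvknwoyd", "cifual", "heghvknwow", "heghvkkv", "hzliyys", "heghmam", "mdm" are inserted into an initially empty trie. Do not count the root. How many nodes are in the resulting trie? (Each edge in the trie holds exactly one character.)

Count nodes per top-level branch (shared prefixes stored once):
  'a'-branch (awladugs, awladugz): 9 nodes
  'c'-branch (cifual): 6 nodes
  'h'-branch (heghmam, heghvkkv, heghvknwow, heghvknwoyd, henyjfy, henyjx, henyjzv, henyjzvh, hevgpgou, hwctztqwg, hzliwf, hzliynck, hzliyys, hzlizyfmgq): 57 nodes
  'm'-branch (mdm, mdmvkmsukx, mdmvkqige): 14 nodes
  'p'-branch (pvqzjlovb): 9 nodes
Sum: 95

95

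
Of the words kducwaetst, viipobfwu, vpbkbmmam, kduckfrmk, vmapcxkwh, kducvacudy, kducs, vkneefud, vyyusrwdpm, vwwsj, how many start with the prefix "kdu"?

4

Walk to "kdu"; the words in its subtree are exactly those with that prefix.
Words under "kdu": kduckfrmk, kducs, kducvacudy, kducwaetst
Count: 4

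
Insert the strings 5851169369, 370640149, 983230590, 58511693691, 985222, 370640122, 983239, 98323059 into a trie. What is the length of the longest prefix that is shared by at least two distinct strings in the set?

Equivalently: take the maximum, over all pairs, of their longest common prefix length.
"5851169369" and "58511693691" agree on "5851169369" (10 characters) before diverging; nothing deeper is shared.
Longest shared-prefix length: 10

10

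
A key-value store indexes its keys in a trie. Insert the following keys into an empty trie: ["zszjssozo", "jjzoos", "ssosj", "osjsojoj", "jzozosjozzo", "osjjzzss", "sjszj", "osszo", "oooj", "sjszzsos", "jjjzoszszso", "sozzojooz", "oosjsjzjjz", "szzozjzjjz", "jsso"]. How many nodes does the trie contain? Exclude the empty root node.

Insert word by word; a character creates a node only if that edge doesn't already exist:
  "zszjssozo" → 9 new (z, s, z, j, s, s, o, z, o)
  "jjzoos" → 6 new (j, j, z, o, o, s)
  "ssosj" → 5 new (s, s, o, s, j)
  "osjsojoj" → 8 new (o, s, j, s, o, j, o, j)
  "jzozosjozzo" → prefix "j" already present; 10 new (z, o, z, o, s, j, o, z, z, o)
  "osjjzzss" → prefix "osj" already present; 5 new (j, z, z, s, s)
  "sjszj" → prefix "s" already present; 4 new (j, s, z, j)
  "osszo" → prefix "os" already present; 3 new (s, z, o)
  "oooj" → prefix "o" already present; 3 new (o, o, j)
  "sjszzsos" → prefix "sjsz" already present; 4 new (z, s, o, s)
  "jjjzoszszso" → prefix "jj" already present; 9 new (j, z, o, s, z, s, z, s, o)
  "sozzojooz" → prefix "s" already present; 8 new (o, z, z, o, j, o, o, z)
  "oosjsjzjjz" → prefix "oo" already present; 8 new (s, j, s, j, z, j, j, z)
  "szzozjzjjz" → prefix "s" already present; 9 new (z, z, o, z, j, z, j, j, z)
  "jsso" → prefix "j" already present; 3 new (s, s, o)
Total nodes = 9 + 6 + 5 + 8 + 10 + 5 + 4 + 3 + 3 + 4 + 9 + 8 + 8 + 9 + 3 = 94

94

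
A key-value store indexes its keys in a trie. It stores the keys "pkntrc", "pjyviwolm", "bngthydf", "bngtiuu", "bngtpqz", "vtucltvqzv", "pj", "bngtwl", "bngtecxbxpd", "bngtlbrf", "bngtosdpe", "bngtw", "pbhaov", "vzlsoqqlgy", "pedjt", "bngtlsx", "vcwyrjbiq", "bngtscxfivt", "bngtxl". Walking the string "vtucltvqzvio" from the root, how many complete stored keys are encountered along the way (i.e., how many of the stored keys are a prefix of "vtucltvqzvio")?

Walk "vtucltvqzvio" from the root; an end-of-word marker is hit whenever a stored word is a prefix of "vtucltvqzvio".
Prefixes of the query that are stored words: "vtucltvqzv"
Count: 1

1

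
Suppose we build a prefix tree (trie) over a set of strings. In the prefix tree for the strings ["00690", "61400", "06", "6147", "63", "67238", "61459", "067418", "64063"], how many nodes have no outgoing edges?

8

A leaf is a node with no children — equivalently, the end of a word that is not a proper prefix of any other stored word.
Those words: "00690", "067418", "61400", "61459", "6147", "63", "64063", "67238"
Leaf count: 8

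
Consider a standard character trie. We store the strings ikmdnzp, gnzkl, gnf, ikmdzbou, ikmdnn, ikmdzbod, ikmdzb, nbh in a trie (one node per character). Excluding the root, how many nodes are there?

For each word, the new-node count is its length minus the longest prefix already in the trie:
  "ikmdnzp" → 7 new (i, k, m, d, n, z, p)
  "gnzkl" → 5 new (g, n, z, k, l)
  "gnf" → prefix "gn" already present; 1 new (f)
  "ikmdzbou" → prefix "ikmd" already present; 4 new (z, b, o, u)
  "ikmdnn" → prefix "ikmdn" already present; 1 new (n)
  "ikmdzbod" → prefix "ikmdzbo" already present; 1 new (d)
  "ikmdzb" → prefix "ikmdzb" already present; 0 new (none)
  "nbh" → 3 new (n, b, h)
Total nodes = 7 + 5 + 1 + 4 + 1 + 1 + 0 + 3 = 22

22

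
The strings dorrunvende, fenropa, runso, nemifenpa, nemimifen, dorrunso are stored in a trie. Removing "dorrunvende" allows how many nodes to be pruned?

5

After clearing the end-marker at "dorrunvende", prune upward until reaching a node still needed by another word.
The suffix "vende" (5 nodes) is used only by "dorrunvende"; the node for "dorrun" still has the child "s", so pruning stops there.
Nodes removed: 5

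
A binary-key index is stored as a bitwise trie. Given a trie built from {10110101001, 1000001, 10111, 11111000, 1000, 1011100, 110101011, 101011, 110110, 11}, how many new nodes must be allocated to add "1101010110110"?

The longest prefix of "1101010110110" already in the trie is "110101011" (length 9).
New nodes needed: |"1101010110110"| − 9 = 13 − 9 = 4.

4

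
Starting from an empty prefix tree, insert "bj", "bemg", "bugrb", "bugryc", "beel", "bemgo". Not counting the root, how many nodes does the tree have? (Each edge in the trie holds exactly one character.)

Count nodes per top-level branch (shared prefixes stored once):
  'b'-branch (beel, bemg, bemgo, bj, bugrb, bugryc): 14 nodes
Sum: 14

14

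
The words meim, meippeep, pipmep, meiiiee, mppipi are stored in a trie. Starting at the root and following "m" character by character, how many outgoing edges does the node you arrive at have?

The children of the "m" node are the distinct next characters among strings starting with "m".
Distinct next characters after "m": e, p.
That node has 2 child edges.

2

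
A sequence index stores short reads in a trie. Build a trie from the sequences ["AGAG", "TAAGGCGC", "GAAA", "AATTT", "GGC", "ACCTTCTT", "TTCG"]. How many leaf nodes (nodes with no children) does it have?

Leaves are exactly the stored words that no other stored word extends.
Those words: "AATTT", "ACCTTCTT", "AGAG", "GAAA", "GGC", "TAAGGCGC", "TTCG"
Leaf count: 7

7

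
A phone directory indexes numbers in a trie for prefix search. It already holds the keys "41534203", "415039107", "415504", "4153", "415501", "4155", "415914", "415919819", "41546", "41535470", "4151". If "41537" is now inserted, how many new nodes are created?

"4153" is already a path in the trie; the remaining "7" must be added.
So 5 − 4 = 1 new nodes.

1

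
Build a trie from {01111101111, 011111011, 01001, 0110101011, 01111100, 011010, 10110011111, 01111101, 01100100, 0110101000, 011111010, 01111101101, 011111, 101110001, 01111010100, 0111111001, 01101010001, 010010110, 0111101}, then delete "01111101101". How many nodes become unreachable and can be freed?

2

Walk "01111101101" from the leaf back toward the root, removing each node that no remaining word uses.
The suffix "01" (2 nodes) is used only by "01111101101"; the node for "011111011" still has the child "1", so pruning stops there.
Nodes removed: 2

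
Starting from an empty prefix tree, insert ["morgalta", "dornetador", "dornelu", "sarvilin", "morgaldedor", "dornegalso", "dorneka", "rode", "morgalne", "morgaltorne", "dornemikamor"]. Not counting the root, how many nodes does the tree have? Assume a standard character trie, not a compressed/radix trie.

Insert word by word; a character creates a node only if that edge doesn't already exist:
  "morgalta" → 8 new (m, o, r, g, a, l, t, a)
  "dornetador" → 10 new (d, o, r, n, e, t, a, d, o, r)
  "dornelu" → prefix "dorne" already present; 2 new (l, u)
  "sarvilin" → 8 new (s, a, r, v, i, l, i, n)
  "morgaldedor" → prefix "morgal" already present; 5 new (d, e, d, o, r)
  "dornegalso" → prefix "dorne" already present; 5 new (g, a, l, s, o)
  "dorneka" → prefix "dorne" already present; 2 new (k, a)
  "rode" → 4 new (r, o, d, e)
  "morgalne" → prefix "morgal" already present; 2 new (n, e)
  "morgaltorne" → prefix "morgalt" already present; 4 new (o, r, n, e)
  "dornemikamor" → prefix "dorne" already present; 7 new (m, i, k, a, m, o, r)
Total nodes = 8 + 10 + 2 + 8 + 5 + 5 + 2 + 4 + 2 + 4 + 7 = 57

57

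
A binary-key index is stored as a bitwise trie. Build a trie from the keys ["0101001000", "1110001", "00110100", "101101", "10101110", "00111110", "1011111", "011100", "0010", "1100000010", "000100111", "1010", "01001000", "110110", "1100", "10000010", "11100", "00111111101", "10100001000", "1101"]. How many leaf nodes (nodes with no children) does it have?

Leaves are exactly the stored words that no other stored word extends.
Those words: "000100111", "0010", "00110100", "00111110", "00111111101", "01001000", "0101001000", "011100", "10000010", "10100001000", "10101110", "101101", "1011111", "1100000010", "110110", "1110001"
Leaf count: 16

16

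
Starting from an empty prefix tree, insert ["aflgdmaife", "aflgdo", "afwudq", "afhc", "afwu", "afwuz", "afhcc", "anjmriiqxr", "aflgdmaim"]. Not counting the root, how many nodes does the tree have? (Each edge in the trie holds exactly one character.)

Trie structure (* marks end of a word):
(root)
└─ a
   ├─ f
   │  ├─ h
   │  │  └─ c *
   │  │     └─ c *
   │  ├─ l
   │  │  └─ g
   │  │     └─ d
   │  │        ├─ m
   │  │        │  └─ a
   │  │        │     └─ i
   │  │        │        ├─ f
   │  │        │        │  └─ e *
   │  │        │        └─ m *
   │  │        └─ o *
   │  └─ w
   │     └─ u *
   │        ├─ d
   │        │  └─ q *
   │        └─ z *
   └─ n
      └─ j
         └─ m
            └─ r
               └─ i
                  └─ i
                     └─ q
                        └─ x
                           └─ r *
Counting every labelled node above: 29.

29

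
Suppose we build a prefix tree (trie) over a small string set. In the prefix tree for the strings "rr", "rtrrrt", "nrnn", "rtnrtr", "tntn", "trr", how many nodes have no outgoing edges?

A leaf is a node with no children — equivalently, the end of a word that is not a proper prefix of any other stored word.
Those words: "nrnn", "rr", "rtnrtr", "rtrrrt", "tntn", "trr"
Leaf count: 6

6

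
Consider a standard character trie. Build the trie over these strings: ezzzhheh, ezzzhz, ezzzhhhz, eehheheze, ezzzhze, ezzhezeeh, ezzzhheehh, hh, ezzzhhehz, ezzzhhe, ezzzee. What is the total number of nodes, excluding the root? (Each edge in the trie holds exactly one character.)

34

Trace insertions, counting only characters that open a new branch:
  "ezzzhheh" → 8 new (e, z, z, z, h, h, e, h)
  "ezzzhz" → prefix "ezzzh" already present; 1 new (z)
  "ezzzhhhz" → prefix "ezzzhh" already present; 2 new (h, z)
  "eehheheze" → prefix "e" already present; 8 new (e, h, h, e, h, e, z, e)
  "ezzzhze" → prefix "ezzzhz" already present; 1 new (e)
  "ezzhezeeh" → prefix "ezz" already present; 6 new (h, e, z, e, e, h)
  "ezzzhheehh" → prefix "ezzzhhe" already present; 3 new (e, h, h)
  "hh" → 2 new (h, h)
  "ezzzhhehz" → prefix "ezzzhheh" already present; 1 new (z)
  "ezzzhhe" → prefix "ezzzhhe" already present; 0 new (none)
  "ezzzee" → prefix "ezzz" already present; 2 new (e, e)
Total nodes = 8 + 1 + 2 + 8 + 1 + 6 + 3 + 2 + 1 + 0 + 2 = 34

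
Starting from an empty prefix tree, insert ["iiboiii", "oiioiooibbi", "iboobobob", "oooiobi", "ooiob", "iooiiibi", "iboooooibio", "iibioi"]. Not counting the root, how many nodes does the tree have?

52

Trace insertions, counting only characters that open a new branch:
  "iiboiii" → 7 new (i, i, b, o, i, i, i)
  "oiioiooibbi" → 11 new (o, i, i, o, i, o, o, i, b, b, i)
  "iboobobob" → prefix "i" already present; 8 new (b, o, o, b, o, b, o, b)
  "oooiobi" → prefix "o" already present; 6 new (o, o, i, o, b, i)
  "ooiob" → prefix "oo" already present; 3 new (i, o, b)
  "iooiiibi" → prefix "i" already present; 7 new (o, o, i, i, i, b, i)
  "iboooooibio" → prefix "iboo" already present; 7 new (o, o, o, i, b, i, o)
  "iibioi" → prefix "iib" already present; 3 new (i, o, i)
Total nodes = 7 + 11 + 8 + 6 + 3 + 7 + 7 + 3 = 52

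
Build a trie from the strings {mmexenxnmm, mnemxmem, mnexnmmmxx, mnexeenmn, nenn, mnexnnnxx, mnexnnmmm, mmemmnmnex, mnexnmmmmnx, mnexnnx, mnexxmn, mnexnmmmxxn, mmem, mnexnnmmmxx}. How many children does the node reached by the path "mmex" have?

Follow the path "mmex" to its node, then look at its outgoing edges.
Distinct next characters after "mmex": e.
That node has 1 child edge.

1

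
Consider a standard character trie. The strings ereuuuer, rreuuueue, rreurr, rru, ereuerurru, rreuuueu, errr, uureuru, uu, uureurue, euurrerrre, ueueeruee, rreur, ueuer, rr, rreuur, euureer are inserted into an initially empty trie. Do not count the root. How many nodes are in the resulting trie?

58

Insert word by word; a character creates a node only if that edge doesn't already exist:
  "ereuuuer" → 8 new (e, r, e, u, u, u, e, r)
  "rreuuueue" → 9 new (r, r, e, u, u, u, e, u, e)
  "rreurr" → prefix "rreu" already present; 2 new (r, r)
  "rru" → prefix "rr" already present; 1 new (u)
  "ereuerurru" → prefix "ereu" already present; 6 new (e, r, u, r, r, u)
  "rreuuueu" → prefix "rreuuueu" already present; 0 new (none)
  "errr" → prefix "er" already present; 2 new (r, r)
  "uureuru" → 7 new (u, u, r, e, u, r, u)
  "uu" → prefix "uu" already present; 0 new (none)
  "uureurue" → prefix "uureuru" already present; 1 new (e)
  "euurrerrre" → prefix "e" already present; 9 new (u, u, r, r, e, r, r, r, e)
  "ueueeruee" → prefix "u" already present; 8 new (e, u, e, e, r, u, e, e)
  "rreur" → prefix "rreur" already present; 0 new (none)
  "ueuer" → prefix "ueue" already present; 1 new (r)
  "rr" → prefix "rr" already present; 0 new (none)
  "rreuur" → prefix "rreuu" already present; 1 new (r)
  "euureer" → prefix "euur" already present; 3 new (e, e, r)
Total nodes = 8 + 9 + 2 + 1 + 6 + 0 + 2 + 7 + 0 + 1 + 9 + 8 + 0 + 1 + 0 + 1 + 3 = 58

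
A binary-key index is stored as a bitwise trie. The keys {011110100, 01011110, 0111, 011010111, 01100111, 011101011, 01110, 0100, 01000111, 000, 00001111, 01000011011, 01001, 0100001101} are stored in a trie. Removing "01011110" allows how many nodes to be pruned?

A node on "01011110"'s path can go only if nothing else ends at it or branches off below it.
The suffix "11110" (5 nodes) is used only by "01011110"; the node for "010" still has the child "0", so pruning stops there.
Nodes removed: 5

5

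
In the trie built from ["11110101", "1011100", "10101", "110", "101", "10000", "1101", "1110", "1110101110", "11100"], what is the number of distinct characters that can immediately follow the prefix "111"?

2

Walk "111" from the root, arriving at one node.
Distinct next characters after "111": 0, 1.
That node has 2 child edges.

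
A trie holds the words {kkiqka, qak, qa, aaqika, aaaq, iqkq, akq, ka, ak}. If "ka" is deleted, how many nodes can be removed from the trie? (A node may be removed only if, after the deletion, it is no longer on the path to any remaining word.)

1

After clearing the end-marker at "ka", prune upward until reaching a node still needed by another word.
The suffix "a" (1 node) is used only by "ka"; the node for "k" still has the child "k", so pruning stops there.
Nodes removed: 1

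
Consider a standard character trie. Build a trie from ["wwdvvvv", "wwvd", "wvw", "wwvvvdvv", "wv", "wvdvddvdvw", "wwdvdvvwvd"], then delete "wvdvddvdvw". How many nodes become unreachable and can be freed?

8

After clearing the end-marker at "wvdvddvdvw", prune upward until reaching a node still needed by another word.
The suffix "dvddvdvw" (8 nodes) is used only by "wvdvddvdvw"; the node for "wv" still has the child "w", so pruning stops there.
Nodes removed: 8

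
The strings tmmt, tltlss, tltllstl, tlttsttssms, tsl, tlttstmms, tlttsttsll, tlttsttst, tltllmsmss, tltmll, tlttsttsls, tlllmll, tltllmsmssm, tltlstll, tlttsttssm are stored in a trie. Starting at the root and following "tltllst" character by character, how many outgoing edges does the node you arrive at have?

1

Walk "tltllst" from the root, arriving at one node.
Characters that immediately follow "tltllst" among the stored strings: {l}.
That node has 1 child edge.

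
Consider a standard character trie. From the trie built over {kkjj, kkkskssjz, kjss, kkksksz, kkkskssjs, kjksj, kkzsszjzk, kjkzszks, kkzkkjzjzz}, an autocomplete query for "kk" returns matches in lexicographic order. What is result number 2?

kkkskssjs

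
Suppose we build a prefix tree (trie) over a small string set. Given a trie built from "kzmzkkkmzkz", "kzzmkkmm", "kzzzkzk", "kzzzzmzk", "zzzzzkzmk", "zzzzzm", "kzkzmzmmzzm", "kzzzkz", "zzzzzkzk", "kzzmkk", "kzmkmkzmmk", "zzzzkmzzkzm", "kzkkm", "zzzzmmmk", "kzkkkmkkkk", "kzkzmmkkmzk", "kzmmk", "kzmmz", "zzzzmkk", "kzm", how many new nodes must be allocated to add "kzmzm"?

1

"kzmz" is already a path in the trie; the remaining "m" must be added.
New nodes needed: |"kzmzm"| − 4 = 5 − 4 = 1.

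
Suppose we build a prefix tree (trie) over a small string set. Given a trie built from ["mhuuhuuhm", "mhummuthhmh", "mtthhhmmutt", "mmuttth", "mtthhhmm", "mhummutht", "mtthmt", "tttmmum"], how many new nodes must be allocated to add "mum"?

2

Walking "mum" from the root, the first 1 characters ("m") follow existing edges; "u" is the first miss.
New nodes needed: |"mum"| − 1 = 3 − 1 = 2.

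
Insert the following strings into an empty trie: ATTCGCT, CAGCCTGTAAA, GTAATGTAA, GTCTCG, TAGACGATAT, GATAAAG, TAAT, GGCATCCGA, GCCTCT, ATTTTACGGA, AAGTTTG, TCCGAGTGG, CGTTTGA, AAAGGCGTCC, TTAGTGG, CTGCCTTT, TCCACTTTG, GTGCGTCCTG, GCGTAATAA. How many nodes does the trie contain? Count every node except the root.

131

Insert word by word; a character creates a node only if that edge doesn't already exist:
  "ATTCGCT" → 7 new (A, T, T, C, G, C, T)
  "CAGCCTGTAAA" → 11 new (C, A, G, C, C, T, G, T, A, A, A)
  "GTAATGTAA" → 9 new (G, T, A, A, T, G, T, A, A)
  "GTCTCG" → prefix "GT" already present; 4 new (C, T, C, G)
  "TAGACGATAT" → 10 new (T, A, G, A, C, G, A, T, A, T)
  "GATAAAG" → prefix "G" already present; 6 new (A, T, A, A, A, G)
  "TAAT" → prefix "TA" already present; 2 new (A, T)
  "GGCATCCGA" → prefix "G" already present; 8 new (G, C, A, T, C, C, G, A)
  "GCCTCT" → prefix "G" already present; 5 new (C, C, T, C, T)
  "ATTTTACGGA" → prefix "ATT" already present; 7 new (T, T, A, C, G, G, A)
  "AAGTTTG" → prefix "A" already present; 6 new (A, G, T, T, T, G)
  "TCCGAGTGG" → prefix "T" already present; 8 new (C, C, G, A, G, T, G, G)
  "CGTTTGA" → prefix "C" already present; 6 new (G, T, T, T, G, A)
  "AAAGGCGTCC" → prefix "AA" already present; 8 new (A, G, G, C, G, T, C, C)
  "TTAGTGG" → prefix "T" already present; 6 new (T, A, G, T, G, G)
  "CTGCCTTT" → prefix "C" already present; 7 new (T, G, C, C, T, T, T)
  "TCCACTTTG" → prefix "TCC" already present; 6 new (A, C, T, T, T, G)
  "GTGCGTCCTG" → prefix "GT" already present; 8 new (G, C, G, T, C, C, T, G)
  "GCGTAATAA" → prefix "GC" already present; 7 new (G, T, A, A, T, A, A)
Total nodes = 7 + 11 + 9 + 4 + 10 + 6 + 2 + 8 + 5 + 7 + 6 + 8 + 6 + 8 + 6 + 7 + 6 + 8 + 7 = 131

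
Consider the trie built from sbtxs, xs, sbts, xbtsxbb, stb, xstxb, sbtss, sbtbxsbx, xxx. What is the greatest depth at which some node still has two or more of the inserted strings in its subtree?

Look for the deepest trie node that still has at least two words in its subtree.
e.g. "sbts" and "sbtss" share the prefix "sbts" of length 4; no pair shares a longer one.
Longest shared-prefix length: 4

4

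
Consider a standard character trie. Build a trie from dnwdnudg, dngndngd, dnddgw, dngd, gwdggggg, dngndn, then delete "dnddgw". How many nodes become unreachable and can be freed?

4

Walk "dnddgw" from the leaf back toward the root, removing each node that no remaining word uses.
The suffix "ddgw" (4 nodes) is used only by "dnddgw"; the node for "dn" still has the child "w", so pruning stops there.
Nodes removed: 4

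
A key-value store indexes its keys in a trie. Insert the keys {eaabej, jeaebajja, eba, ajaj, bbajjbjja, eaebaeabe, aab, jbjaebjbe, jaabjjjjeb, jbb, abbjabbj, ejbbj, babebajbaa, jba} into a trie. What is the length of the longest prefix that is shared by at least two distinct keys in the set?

Look for the deepest trie node that still has at least two words in its subtree.
e.g. "eaabej" and "eaebaeabe" share the prefix "ea" of length 2; no pair shares a longer one.
Longest shared-prefix length: 2

2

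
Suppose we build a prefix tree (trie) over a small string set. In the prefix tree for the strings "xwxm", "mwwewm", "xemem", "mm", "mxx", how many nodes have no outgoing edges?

5

A leaf is a node with no children — equivalently, the end of a word that is not a proper prefix of any other stored word.
Those words: "mm", "mwwewm", "mxx", "xemem", "xwxm"
Leaf count: 5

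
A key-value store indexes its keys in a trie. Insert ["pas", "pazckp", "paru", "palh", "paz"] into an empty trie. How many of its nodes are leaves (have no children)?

A leaf is a node with no children — equivalently, the end of a word that is not a proper prefix of any other stored word.
Those words: "palh", "paru", "pas", "pazckp"
Leaf count: 4

4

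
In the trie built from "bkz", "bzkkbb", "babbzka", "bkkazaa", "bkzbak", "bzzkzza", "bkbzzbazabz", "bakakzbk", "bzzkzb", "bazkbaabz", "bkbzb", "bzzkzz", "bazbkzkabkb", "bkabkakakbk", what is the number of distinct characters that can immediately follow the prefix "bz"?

The children of the "bz" node are the distinct next characters among strings starting with "bz".
Characters that immediately follow "bz" among the stored strings: {k, z}.
That node has 2 child edges.

2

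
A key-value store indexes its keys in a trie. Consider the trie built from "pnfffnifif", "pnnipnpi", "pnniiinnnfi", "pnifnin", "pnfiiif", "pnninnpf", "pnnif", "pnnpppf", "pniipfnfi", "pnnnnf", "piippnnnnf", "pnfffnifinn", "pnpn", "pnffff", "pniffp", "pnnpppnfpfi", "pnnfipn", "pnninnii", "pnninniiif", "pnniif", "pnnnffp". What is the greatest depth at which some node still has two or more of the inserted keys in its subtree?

9

Look for the deepest trie node that still has at least two words in its subtree.
e.g. "pnfffnifif" and "pnfffnifinn" share the prefix "pnfffnifi" of length 9; no pair shares a longer one.
Longest shared-prefix length: 9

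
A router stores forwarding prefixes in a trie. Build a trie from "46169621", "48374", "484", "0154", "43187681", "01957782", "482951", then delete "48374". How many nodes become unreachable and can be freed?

3

After clearing the end-marker at "48374", prune upward until reaching a node still needed by another word.
The suffix "374" (3 nodes) is used only by "48374"; the node for "48" still has the child "4", so pruning stops there.
Nodes removed: 3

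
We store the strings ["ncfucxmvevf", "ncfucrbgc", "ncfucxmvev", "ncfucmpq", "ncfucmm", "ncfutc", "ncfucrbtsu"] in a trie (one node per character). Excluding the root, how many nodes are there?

24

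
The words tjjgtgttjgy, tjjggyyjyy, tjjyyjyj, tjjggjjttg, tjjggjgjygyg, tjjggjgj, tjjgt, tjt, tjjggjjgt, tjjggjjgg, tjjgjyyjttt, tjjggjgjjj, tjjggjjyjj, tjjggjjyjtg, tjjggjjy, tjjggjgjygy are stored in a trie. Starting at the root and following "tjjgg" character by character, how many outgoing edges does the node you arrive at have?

Walk "tjjgg" from the root, arriving at one node.
Characters that immediately follow "tjjgg" among the stored strings: {j, y}.
That node has 2 child edges.

2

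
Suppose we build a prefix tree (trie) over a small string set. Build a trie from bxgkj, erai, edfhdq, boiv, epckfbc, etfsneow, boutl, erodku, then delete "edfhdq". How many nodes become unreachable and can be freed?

5

Walk "edfhdq" from the leaf back toward the root, removing each node that no remaining word uses.
The suffix "dfhdq" (5 nodes) is used only by "edfhdq"; the node for "e" still has the child "r", so pruning stops there.
Nodes removed: 5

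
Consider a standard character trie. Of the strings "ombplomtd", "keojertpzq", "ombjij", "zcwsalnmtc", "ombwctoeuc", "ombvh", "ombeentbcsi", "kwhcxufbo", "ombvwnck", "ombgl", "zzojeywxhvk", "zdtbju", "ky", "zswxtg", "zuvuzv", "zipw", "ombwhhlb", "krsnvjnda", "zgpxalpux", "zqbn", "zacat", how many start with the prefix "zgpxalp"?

1

Walk to "zgpxalp"; the words in its subtree are exactly those with that prefix.
Words under "zgpxalp": zgpxalpux
Count: 1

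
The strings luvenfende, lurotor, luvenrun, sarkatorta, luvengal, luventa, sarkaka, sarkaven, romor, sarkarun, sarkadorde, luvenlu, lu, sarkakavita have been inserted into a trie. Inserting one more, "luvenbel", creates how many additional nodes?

3

"luven" is already a path in the trie; the remaining "bel" must be added.
New nodes needed: |"luvenbel"| − 5 = 8 − 5 = 3.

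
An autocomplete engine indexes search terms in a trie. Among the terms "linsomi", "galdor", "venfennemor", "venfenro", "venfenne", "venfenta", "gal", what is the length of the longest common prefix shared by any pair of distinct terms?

The deepest shared node is where two words last agree before diverging.
e.g. "venfenne" and "venfennemor" share the prefix "venfenne" of length 8; no pair shares a longer one.
Longest shared-prefix length: 8

8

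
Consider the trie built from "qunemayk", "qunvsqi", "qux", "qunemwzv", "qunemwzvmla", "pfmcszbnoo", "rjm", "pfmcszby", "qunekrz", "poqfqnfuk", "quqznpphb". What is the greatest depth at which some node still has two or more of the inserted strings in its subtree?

8

Look for the deepest trie node that still has at least two words in its subtree.
"qunemwzv" and "qunemwzvmla" agree on "qunemwzv" (8 characters) before diverging; nothing deeper is shared.
Longest shared-prefix length: 8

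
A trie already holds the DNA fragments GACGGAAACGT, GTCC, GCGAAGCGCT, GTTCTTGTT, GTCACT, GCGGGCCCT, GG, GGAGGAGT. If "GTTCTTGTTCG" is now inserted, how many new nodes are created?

The longest prefix of "GTTCTTGTTCG" already in the trie is "GTTCTTGTT" (length 9).
So 11 − 9 = 2 new nodes.

2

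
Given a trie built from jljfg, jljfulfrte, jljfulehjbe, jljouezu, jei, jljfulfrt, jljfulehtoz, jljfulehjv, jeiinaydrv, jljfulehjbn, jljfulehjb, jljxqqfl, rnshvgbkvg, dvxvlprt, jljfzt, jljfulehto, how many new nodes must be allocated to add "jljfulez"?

Walking "jljfulez" from the root, the first 7 characters ("jljfule") follow existing edges; "z" is the first miss.
Each of the 1 remaining characters creates one node.

1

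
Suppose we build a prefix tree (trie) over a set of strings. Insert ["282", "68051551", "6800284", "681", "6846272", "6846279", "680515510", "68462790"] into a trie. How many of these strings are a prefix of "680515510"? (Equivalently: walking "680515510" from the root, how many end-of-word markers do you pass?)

Check each prefix of "680515510" against the stored set — each match is an end-marker on the path.
Prefixes of the query that are stored words: "68051551", "680515510"
Count: 2

2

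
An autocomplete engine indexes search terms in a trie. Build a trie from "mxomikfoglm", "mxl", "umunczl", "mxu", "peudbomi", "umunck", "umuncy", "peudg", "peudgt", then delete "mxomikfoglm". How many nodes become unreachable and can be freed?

9

Walk "mxomikfoglm" from the leaf back toward the root, removing each node that no remaining word uses.
The suffix "omikfoglm" (9 nodes) is used only by "mxomikfoglm"; the node for "mx" still has the child "l", so pruning stops there.
Nodes removed: 9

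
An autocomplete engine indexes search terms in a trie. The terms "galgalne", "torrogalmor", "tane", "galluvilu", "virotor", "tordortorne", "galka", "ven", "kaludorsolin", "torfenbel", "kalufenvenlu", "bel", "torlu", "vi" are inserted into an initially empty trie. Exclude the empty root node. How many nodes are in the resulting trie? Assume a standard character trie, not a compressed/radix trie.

78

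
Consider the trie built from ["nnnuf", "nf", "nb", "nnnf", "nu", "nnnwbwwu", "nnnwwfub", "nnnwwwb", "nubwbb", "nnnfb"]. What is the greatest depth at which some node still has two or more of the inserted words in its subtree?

Look for the deepest trie node that still has at least two words in its subtree.
e.g. "nnnwwfub" and "nnnwwwb" share the prefix "nnnww" of length 5; no pair shares a longer one.
Longest shared-prefix length: 5

5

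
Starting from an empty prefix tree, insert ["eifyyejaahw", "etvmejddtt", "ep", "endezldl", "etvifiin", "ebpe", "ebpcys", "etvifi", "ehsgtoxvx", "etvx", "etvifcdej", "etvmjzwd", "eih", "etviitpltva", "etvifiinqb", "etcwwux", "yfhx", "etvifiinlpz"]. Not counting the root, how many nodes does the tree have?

Count nodes per top-level branch (shared prefixes stored once):
  'e'-branch (ebpcys, ebpe, ehsgtoxvx, eifyyejaahw, eih, endezldl, ep, etcwwux, etvifcdej, etvifi, etvifiin, etvifiinlpz, etvifiinqb, etviitpltva, etvmejddtt, etvmjzwd, etvx): 74 nodes
  'y'-branch (yfhx): 4 nodes
Sum: 78

78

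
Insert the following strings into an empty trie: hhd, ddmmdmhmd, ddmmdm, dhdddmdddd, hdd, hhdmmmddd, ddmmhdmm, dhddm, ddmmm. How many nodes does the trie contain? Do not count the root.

Trie structure (* marks end of a word):
(root)
├─ d
│  ├─ d
│  │  └─ m
│  │     └─ m
│  │        ├─ d
│  │        │  └─ m *
│  │        │     └─ h
│  │        │        └─ m
│  │        │           └─ d *
│  │        ├─ h
│  │        │  └─ d
│  │        │     └─ m
│  │        │        └─ m *
│  │        └─ m *
│  └─ h
│     └─ d
│        └─ d
│           ├─ d
│           │  └─ m
│           │     └─ d
│           │        └─ d
│           │           └─ d
│           │              └─ d *
│           └─ m *
└─ h
   ├─ d
   │  └─ d *
   └─ h
      └─ d *
         └─ m
            └─ m
               └─ m
                  └─ d
                     └─ d
                        └─ d *
Counting every labelled node above: 35.

35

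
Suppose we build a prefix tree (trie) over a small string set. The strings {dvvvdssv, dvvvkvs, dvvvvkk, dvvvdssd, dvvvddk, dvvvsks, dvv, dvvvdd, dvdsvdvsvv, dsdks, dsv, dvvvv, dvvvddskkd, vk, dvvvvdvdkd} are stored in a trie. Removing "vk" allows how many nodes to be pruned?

2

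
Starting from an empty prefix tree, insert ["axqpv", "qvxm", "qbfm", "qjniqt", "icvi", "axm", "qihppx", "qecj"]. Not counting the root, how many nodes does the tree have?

30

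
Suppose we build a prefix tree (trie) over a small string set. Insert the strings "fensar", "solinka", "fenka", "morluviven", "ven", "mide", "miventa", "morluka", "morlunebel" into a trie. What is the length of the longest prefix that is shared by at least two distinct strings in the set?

Equivalently: take the maximum, over all pairs, of their longest common prefix length.
e.g. "morluka" and "morlunebel" share the prefix "morlu" of length 5; no pair shares a longer one.
Longest shared-prefix length: 5

5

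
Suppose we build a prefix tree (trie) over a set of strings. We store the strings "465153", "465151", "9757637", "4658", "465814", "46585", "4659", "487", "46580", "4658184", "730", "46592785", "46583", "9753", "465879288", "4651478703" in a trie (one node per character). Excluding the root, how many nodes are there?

44

For each word, the new-node count is its length minus the longest prefix already in the trie:
  "465153" → 6 new (4, 6, 5, 1, 5, 3)
  "465151" → prefix "46515" already present; 1 new (1)
  "9757637" → 7 new (9, 7, 5, 7, 6, 3, 7)
  "4658" → prefix "465" already present; 1 new (8)
  "465814" → prefix "4658" already present; 2 new (1, 4)
  "46585" → prefix "4658" already present; 1 new (5)
  "4659" → prefix "465" already present; 1 new (9)
  "487" → prefix "4" already present; 2 new (8, 7)
  "46580" → prefix "4658" already present; 1 new (0)
  "4658184" → prefix "46581" already present; 2 new (8, 4)
  "730" → 3 new (7, 3, 0)
  "46592785" → prefix "4659" already present; 4 new (2, 7, 8, 5)
  "46583" → prefix "4658" already present; 1 new (3)
  "9753" → prefix "975" already present; 1 new (3)
  "465879288" → prefix "4658" already present; 5 new (7, 9, 2, 8, 8)
  "4651478703" → prefix "4651" already present; 6 new (4, 7, 8, 7, 0, 3)
Total nodes = 6 + 1 + 7 + 1 + 2 + 1 + 1 + 2 + 1 + 2 + 3 + 4 + 1 + 1 + 5 + 6 = 44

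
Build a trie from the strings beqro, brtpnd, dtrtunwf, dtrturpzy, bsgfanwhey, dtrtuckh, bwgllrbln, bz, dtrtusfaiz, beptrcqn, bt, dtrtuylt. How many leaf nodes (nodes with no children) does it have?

Leaves are exactly the stored words that no other stored word extends.
Those words: "beptrcqn", "beqro", "brtpnd", "bsgfanwhey", "bt", "bwgllrbln", "bz", "dtrtuckh", "dtrtunwf", "dtrturpzy", "dtrtusfaiz", "dtrtuylt"
Leaf count: 12

12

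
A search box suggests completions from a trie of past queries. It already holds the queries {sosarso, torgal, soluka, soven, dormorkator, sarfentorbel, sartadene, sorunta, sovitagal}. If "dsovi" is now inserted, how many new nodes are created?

"d" is already a path in the trie; the remaining "sovi" must be added.
New nodes needed: |"dsovi"| − 1 = 5 − 1 = 4.

4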